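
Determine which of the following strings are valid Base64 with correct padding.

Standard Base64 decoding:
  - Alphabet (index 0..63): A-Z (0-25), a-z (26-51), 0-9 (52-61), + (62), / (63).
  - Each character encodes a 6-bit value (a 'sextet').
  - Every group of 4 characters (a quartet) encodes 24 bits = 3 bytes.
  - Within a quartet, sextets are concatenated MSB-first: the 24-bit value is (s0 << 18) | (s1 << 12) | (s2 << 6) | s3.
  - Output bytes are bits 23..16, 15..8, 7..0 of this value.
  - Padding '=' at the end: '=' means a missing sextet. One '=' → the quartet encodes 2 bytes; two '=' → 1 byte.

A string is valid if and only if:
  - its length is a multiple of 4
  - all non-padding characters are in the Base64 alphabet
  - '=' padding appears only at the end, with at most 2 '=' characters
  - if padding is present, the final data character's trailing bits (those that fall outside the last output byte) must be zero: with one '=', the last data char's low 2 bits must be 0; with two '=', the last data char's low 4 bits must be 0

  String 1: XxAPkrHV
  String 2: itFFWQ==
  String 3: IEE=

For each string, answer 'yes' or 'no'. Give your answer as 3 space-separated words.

Answer: yes yes yes

Derivation:
String 1: 'XxAPkrHV' → valid
String 2: 'itFFWQ==' → valid
String 3: 'IEE=' → valid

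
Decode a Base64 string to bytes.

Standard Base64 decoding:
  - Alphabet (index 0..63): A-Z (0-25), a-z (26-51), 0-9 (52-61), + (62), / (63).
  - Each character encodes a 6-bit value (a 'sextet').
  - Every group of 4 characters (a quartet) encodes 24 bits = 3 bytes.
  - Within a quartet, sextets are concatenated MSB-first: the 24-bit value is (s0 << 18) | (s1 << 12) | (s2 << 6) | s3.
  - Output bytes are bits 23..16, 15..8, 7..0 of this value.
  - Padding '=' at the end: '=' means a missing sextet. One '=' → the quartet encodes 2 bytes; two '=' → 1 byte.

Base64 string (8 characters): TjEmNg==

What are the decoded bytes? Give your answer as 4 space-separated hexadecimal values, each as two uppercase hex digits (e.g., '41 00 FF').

After char 0 ('T'=19): chars_in_quartet=1 acc=0x13 bytes_emitted=0
After char 1 ('j'=35): chars_in_quartet=2 acc=0x4E3 bytes_emitted=0
After char 2 ('E'=4): chars_in_quartet=3 acc=0x138C4 bytes_emitted=0
After char 3 ('m'=38): chars_in_quartet=4 acc=0x4E3126 -> emit 4E 31 26, reset; bytes_emitted=3
After char 4 ('N'=13): chars_in_quartet=1 acc=0xD bytes_emitted=3
After char 5 ('g'=32): chars_in_quartet=2 acc=0x360 bytes_emitted=3
Padding '==': partial quartet acc=0x360 -> emit 36; bytes_emitted=4

Answer: 4E 31 26 36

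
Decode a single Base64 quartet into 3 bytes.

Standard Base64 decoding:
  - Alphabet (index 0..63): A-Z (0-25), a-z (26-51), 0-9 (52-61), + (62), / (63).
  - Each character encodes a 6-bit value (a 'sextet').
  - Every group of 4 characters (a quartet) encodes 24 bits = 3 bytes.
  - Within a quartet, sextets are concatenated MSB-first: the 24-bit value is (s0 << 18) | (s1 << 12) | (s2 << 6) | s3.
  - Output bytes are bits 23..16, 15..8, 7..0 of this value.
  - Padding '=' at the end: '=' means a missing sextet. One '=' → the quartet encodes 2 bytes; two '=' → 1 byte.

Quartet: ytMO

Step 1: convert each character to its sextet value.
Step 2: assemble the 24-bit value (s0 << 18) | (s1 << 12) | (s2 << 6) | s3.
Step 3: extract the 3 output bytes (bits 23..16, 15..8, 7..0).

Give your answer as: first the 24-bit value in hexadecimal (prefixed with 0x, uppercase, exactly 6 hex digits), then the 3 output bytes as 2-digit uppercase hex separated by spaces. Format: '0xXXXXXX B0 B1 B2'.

Sextets: y=50, t=45, M=12, O=14
24-bit: (50<<18) | (45<<12) | (12<<6) | 14
      = 0xC80000 | 0x02D000 | 0x000300 | 0x00000E
      = 0xCAD30E
Bytes: (v>>16)&0xFF=CA, (v>>8)&0xFF=D3, v&0xFF=0E

Answer: 0xCAD30E CA D3 0E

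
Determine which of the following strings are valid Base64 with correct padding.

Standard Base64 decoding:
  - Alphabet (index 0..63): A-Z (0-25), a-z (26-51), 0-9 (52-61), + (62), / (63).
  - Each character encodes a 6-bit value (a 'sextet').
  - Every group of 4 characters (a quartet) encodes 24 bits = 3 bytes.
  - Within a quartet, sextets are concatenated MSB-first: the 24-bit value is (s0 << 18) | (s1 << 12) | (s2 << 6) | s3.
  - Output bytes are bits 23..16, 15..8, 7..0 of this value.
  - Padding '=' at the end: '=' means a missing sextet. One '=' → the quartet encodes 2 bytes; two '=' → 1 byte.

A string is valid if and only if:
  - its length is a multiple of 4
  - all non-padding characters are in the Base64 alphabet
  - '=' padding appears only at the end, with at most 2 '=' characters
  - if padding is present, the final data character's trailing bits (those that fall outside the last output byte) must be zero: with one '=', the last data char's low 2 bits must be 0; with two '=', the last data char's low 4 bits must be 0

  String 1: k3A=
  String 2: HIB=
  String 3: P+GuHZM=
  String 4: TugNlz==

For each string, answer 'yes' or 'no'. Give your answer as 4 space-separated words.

String 1: 'k3A=' → valid
String 2: 'HIB=' → invalid (bad trailing bits)
String 3: 'P+GuHZM=' → valid
String 4: 'TugNlz==' → invalid (bad trailing bits)

Answer: yes no yes no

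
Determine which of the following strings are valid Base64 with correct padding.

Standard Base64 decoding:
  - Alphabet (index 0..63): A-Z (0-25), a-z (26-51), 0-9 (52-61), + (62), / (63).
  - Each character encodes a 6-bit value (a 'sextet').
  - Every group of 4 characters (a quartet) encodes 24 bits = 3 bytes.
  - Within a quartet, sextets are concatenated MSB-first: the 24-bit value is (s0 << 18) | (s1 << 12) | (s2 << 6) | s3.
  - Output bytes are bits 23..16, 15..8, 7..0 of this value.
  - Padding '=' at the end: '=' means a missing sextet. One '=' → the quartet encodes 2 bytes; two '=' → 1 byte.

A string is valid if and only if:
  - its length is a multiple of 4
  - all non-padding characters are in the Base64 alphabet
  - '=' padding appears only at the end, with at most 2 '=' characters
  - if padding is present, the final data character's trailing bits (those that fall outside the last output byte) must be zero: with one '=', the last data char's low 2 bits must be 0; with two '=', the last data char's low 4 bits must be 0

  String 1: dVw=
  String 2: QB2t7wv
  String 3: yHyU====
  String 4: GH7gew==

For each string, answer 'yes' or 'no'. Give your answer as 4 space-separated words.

String 1: 'dVw=' → valid
String 2: 'QB2t7wv' → invalid (len=7 not mult of 4)
String 3: 'yHyU====' → invalid (4 pad chars (max 2))
String 4: 'GH7gew==' → valid

Answer: yes no no yes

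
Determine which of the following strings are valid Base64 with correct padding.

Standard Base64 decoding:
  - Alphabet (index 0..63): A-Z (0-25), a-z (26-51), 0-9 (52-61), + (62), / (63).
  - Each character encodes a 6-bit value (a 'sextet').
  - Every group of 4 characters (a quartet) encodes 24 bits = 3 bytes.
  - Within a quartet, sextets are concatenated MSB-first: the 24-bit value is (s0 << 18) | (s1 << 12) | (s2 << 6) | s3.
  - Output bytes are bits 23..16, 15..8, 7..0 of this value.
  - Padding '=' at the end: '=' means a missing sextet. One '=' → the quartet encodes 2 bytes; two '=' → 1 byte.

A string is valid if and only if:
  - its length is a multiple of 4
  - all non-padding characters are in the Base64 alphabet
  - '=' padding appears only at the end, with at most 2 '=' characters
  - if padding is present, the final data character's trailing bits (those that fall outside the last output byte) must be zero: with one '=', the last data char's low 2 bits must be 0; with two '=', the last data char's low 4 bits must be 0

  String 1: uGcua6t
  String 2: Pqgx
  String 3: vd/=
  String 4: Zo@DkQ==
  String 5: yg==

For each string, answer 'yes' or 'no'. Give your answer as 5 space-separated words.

Answer: no yes no no yes

Derivation:
String 1: 'uGcua6t' → invalid (len=7 not mult of 4)
String 2: 'Pqgx' → valid
String 3: 'vd/=' → invalid (bad trailing bits)
String 4: 'Zo@DkQ==' → invalid (bad char(s): ['@'])
String 5: 'yg==' → valid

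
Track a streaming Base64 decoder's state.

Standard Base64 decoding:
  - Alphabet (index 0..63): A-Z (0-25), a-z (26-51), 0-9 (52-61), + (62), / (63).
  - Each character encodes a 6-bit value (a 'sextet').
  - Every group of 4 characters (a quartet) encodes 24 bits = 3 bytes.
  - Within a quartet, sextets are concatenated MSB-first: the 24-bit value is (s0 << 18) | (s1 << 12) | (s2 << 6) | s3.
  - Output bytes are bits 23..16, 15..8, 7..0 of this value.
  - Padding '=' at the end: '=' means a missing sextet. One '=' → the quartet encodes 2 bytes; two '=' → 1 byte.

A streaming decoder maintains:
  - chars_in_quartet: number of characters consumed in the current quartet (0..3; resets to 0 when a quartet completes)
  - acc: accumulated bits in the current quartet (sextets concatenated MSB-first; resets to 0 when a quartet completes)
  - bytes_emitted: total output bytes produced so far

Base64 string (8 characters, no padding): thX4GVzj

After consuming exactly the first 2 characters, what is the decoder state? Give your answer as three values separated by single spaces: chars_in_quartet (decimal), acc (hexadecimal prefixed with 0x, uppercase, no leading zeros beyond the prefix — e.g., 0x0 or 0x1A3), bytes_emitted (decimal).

Answer: 2 0xB61 0

Derivation:
After char 0 ('t'=45): chars_in_quartet=1 acc=0x2D bytes_emitted=0
After char 1 ('h'=33): chars_in_quartet=2 acc=0xB61 bytes_emitted=0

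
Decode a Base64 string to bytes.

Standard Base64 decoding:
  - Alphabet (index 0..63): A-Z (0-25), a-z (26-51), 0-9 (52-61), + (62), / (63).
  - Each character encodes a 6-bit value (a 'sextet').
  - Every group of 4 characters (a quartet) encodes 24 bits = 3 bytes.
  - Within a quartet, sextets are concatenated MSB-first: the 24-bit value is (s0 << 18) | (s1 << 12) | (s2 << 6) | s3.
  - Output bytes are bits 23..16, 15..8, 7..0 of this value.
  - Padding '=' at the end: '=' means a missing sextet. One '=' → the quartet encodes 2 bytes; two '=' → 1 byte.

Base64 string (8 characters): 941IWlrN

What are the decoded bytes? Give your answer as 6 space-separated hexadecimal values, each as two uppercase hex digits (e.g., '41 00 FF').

Answer: F7 8D 48 5A 5A CD

Derivation:
After char 0 ('9'=61): chars_in_quartet=1 acc=0x3D bytes_emitted=0
After char 1 ('4'=56): chars_in_quartet=2 acc=0xF78 bytes_emitted=0
After char 2 ('1'=53): chars_in_quartet=3 acc=0x3DE35 bytes_emitted=0
After char 3 ('I'=8): chars_in_quartet=4 acc=0xF78D48 -> emit F7 8D 48, reset; bytes_emitted=3
After char 4 ('W'=22): chars_in_quartet=1 acc=0x16 bytes_emitted=3
After char 5 ('l'=37): chars_in_quartet=2 acc=0x5A5 bytes_emitted=3
After char 6 ('r'=43): chars_in_quartet=3 acc=0x1696B bytes_emitted=3
After char 7 ('N'=13): chars_in_quartet=4 acc=0x5A5ACD -> emit 5A 5A CD, reset; bytes_emitted=6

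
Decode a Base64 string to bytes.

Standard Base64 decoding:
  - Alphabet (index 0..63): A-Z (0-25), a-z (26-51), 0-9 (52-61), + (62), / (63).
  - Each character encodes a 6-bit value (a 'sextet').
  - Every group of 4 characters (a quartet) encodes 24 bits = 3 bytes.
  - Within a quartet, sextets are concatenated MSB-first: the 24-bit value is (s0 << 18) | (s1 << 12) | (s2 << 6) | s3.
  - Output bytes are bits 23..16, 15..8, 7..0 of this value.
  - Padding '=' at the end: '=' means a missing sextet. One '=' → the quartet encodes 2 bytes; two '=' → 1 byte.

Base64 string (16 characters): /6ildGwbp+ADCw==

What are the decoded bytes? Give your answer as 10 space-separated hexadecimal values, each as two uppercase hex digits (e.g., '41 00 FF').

After char 0 ('/'=63): chars_in_quartet=1 acc=0x3F bytes_emitted=0
After char 1 ('6'=58): chars_in_quartet=2 acc=0xFFA bytes_emitted=0
After char 2 ('i'=34): chars_in_quartet=3 acc=0x3FEA2 bytes_emitted=0
After char 3 ('l'=37): chars_in_quartet=4 acc=0xFFA8A5 -> emit FF A8 A5, reset; bytes_emitted=3
After char 4 ('d'=29): chars_in_quartet=1 acc=0x1D bytes_emitted=3
After char 5 ('G'=6): chars_in_quartet=2 acc=0x746 bytes_emitted=3
After char 6 ('w'=48): chars_in_quartet=3 acc=0x1D1B0 bytes_emitted=3
After char 7 ('b'=27): chars_in_quartet=4 acc=0x746C1B -> emit 74 6C 1B, reset; bytes_emitted=6
After char 8 ('p'=41): chars_in_quartet=1 acc=0x29 bytes_emitted=6
After char 9 ('+'=62): chars_in_quartet=2 acc=0xA7E bytes_emitted=6
After char 10 ('A'=0): chars_in_quartet=3 acc=0x29F80 bytes_emitted=6
After char 11 ('D'=3): chars_in_quartet=4 acc=0xA7E003 -> emit A7 E0 03, reset; bytes_emitted=9
After char 12 ('C'=2): chars_in_quartet=1 acc=0x2 bytes_emitted=9
After char 13 ('w'=48): chars_in_quartet=2 acc=0xB0 bytes_emitted=9
Padding '==': partial quartet acc=0xB0 -> emit 0B; bytes_emitted=10

Answer: FF A8 A5 74 6C 1B A7 E0 03 0B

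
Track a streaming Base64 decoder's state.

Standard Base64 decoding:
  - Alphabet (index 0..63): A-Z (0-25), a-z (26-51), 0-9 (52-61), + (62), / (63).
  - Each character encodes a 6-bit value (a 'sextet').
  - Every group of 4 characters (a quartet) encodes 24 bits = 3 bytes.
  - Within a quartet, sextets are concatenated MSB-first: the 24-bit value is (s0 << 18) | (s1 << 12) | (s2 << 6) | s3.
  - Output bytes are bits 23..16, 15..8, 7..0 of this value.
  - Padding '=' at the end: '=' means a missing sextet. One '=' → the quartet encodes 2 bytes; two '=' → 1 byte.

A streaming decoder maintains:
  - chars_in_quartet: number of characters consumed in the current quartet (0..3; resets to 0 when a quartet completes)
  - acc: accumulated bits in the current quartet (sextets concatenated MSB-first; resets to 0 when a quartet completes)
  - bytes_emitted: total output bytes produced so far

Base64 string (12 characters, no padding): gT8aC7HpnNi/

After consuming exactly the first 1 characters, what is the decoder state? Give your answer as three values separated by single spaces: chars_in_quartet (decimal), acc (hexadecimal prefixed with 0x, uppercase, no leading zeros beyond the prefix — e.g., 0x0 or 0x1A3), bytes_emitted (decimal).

After char 0 ('g'=32): chars_in_quartet=1 acc=0x20 bytes_emitted=0

Answer: 1 0x20 0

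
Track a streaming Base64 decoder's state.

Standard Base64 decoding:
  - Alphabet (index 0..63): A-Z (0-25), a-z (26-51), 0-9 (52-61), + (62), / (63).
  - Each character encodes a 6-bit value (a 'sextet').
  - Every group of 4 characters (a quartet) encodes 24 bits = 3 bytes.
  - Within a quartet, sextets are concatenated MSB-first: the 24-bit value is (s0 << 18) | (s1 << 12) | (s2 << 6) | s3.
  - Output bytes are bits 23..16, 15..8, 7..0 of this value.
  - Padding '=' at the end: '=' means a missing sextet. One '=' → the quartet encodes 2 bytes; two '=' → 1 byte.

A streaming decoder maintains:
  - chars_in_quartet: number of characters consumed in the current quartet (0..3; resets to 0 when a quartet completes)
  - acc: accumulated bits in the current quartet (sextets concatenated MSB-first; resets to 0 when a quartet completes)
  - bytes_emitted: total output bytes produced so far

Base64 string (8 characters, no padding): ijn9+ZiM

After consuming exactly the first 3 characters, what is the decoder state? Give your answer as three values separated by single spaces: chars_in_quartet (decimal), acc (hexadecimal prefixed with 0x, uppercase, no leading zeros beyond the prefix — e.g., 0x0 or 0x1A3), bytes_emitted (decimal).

After char 0 ('i'=34): chars_in_quartet=1 acc=0x22 bytes_emitted=0
After char 1 ('j'=35): chars_in_quartet=2 acc=0x8A3 bytes_emitted=0
After char 2 ('n'=39): chars_in_quartet=3 acc=0x228E7 bytes_emitted=0

Answer: 3 0x228E7 0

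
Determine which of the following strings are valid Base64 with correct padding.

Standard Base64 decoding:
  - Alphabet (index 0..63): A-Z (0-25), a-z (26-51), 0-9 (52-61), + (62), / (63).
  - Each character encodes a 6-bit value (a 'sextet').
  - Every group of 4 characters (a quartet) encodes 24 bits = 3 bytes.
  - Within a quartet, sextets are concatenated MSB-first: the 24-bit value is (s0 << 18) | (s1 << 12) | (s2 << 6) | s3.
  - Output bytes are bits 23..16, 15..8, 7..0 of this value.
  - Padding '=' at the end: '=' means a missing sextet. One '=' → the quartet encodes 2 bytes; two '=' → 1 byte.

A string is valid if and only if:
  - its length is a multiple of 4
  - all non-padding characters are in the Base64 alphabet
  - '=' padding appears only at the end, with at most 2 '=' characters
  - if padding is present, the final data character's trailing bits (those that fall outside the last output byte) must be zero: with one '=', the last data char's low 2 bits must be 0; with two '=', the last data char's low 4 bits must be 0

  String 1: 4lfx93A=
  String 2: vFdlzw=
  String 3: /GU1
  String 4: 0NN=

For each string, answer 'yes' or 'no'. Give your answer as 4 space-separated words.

Answer: yes no yes no

Derivation:
String 1: '4lfx93A=' → valid
String 2: 'vFdlzw=' → invalid (len=7 not mult of 4)
String 3: '/GU1' → valid
String 4: '0NN=' → invalid (bad trailing bits)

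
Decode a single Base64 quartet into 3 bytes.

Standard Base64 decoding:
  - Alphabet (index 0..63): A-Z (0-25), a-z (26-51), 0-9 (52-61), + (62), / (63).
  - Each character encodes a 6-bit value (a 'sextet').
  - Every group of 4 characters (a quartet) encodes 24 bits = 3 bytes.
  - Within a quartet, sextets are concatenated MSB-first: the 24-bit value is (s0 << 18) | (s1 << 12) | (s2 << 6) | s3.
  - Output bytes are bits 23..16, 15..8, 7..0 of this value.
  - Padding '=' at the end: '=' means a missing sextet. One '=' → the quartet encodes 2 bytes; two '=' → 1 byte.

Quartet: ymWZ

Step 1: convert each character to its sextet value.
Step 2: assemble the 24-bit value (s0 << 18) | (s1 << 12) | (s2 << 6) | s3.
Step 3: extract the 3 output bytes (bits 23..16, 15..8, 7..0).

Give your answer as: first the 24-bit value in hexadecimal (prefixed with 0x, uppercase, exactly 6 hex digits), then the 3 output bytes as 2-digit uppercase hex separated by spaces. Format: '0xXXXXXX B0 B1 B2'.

Answer: 0xCA6599 CA 65 99

Derivation:
Sextets: y=50, m=38, W=22, Z=25
24-bit: (50<<18) | (38<<12) | (22<<6) | 25
      = 0xC80000 | 0x026000 | 0x000580 | 0x000019
      = 0xCA6599
Bytes: (v>>16)&0xFF=CA, (v>>8)&0xFF=65, v&0xFF=99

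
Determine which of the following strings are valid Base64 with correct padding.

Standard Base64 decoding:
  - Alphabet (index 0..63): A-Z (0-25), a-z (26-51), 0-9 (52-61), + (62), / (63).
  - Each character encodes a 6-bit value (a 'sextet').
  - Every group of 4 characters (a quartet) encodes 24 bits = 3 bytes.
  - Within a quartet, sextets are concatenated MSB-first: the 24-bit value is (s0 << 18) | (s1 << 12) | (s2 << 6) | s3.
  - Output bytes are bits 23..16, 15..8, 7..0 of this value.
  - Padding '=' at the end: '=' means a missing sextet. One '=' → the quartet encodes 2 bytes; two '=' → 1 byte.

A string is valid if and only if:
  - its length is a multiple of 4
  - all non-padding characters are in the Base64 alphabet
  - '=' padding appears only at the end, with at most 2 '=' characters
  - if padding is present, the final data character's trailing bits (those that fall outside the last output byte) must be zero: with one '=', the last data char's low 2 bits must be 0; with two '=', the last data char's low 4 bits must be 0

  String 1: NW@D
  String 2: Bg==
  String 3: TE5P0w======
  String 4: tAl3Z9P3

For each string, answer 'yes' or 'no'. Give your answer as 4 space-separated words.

String 1: 'NW@D' → invalid (bad char(s): ['@'])
String 2: 'Bg==' → valid
String 3: 'TE5P0w======' → invalid (6 pad chars (max 2))
String 4: 'tAl3Z9P3' → valid

Answer: no yes no yes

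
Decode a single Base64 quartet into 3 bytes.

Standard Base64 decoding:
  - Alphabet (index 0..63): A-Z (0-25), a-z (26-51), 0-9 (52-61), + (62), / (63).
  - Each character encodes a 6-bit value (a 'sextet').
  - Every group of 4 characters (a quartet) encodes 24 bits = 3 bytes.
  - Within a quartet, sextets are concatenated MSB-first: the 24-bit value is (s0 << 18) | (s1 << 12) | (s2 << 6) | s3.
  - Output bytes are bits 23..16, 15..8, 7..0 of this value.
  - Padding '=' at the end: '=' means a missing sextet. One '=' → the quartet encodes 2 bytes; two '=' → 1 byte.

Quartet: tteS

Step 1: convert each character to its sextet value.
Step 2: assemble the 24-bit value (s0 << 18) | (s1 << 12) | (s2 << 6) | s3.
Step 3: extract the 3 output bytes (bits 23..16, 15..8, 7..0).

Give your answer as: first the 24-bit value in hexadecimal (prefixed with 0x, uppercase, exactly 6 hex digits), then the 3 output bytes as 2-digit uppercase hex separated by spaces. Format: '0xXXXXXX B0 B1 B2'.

Answer: 0xB6D792 B6 D7 92

Derivation:
Sextets: t=45, t=45, e=30, S=18
24-bit: (45<<18) | (45<<12) | (30<<6) | 18
      = 0xB40000 | 0x02D000 | 0x000780 | 0x000012
      = 0xB6D792
Bytes: (v>>16)&0xFF=B6, (v>>8)&0xFF=D7, v&0xFF=92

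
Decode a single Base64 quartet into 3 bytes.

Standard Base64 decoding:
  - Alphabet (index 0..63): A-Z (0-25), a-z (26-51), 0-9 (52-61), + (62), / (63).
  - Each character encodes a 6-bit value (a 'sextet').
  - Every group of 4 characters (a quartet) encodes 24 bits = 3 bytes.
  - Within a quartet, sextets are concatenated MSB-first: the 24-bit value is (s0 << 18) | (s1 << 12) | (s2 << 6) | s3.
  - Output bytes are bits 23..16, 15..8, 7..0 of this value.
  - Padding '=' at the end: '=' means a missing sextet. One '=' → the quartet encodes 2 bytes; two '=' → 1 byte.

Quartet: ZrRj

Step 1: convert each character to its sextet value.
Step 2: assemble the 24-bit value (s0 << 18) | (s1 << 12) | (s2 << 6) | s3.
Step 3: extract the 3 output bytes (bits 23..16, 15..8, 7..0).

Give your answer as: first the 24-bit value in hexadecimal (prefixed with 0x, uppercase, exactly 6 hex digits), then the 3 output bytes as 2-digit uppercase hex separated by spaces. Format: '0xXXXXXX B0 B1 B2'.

Sextets: Z=25, r=43, R=17, j=35
24-bit: (25<<18) | (43<<12) | (17<<6) | 35
      = 0x640000 | 0x02B000 | 0x000440 | 0x000023
      = 0x66B463
Bytes: (v>>16)&0xFF=66, (v>>8)&0xFF=B4, v&0xFF=63

Answer: 0x66B463 66 B4 63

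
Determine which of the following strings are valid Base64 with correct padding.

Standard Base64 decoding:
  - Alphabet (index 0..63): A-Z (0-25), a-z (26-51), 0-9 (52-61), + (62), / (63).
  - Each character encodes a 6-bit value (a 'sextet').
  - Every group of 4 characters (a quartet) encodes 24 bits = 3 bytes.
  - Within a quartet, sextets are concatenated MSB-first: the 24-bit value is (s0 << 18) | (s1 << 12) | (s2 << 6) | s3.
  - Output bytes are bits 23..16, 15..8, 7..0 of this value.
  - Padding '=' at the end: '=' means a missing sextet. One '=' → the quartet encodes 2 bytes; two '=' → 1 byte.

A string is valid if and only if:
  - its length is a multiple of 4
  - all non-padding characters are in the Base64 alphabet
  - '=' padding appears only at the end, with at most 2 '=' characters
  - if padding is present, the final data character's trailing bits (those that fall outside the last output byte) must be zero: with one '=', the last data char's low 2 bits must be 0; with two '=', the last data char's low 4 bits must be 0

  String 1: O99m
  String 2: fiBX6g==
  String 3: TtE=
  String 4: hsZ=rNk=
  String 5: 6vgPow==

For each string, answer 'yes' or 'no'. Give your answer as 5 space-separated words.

Answer: yes yes yes no yes

Derivation:
String 1: 'O99m' → valid
String 2: 'fiBX6g==' → valid
String 3: 'TtE=' → valid
String 4: 'hsZ=rNk=' → invalid (bad char(s): ['=']; '=' in middle)
String 5: '6vgPow==' → valid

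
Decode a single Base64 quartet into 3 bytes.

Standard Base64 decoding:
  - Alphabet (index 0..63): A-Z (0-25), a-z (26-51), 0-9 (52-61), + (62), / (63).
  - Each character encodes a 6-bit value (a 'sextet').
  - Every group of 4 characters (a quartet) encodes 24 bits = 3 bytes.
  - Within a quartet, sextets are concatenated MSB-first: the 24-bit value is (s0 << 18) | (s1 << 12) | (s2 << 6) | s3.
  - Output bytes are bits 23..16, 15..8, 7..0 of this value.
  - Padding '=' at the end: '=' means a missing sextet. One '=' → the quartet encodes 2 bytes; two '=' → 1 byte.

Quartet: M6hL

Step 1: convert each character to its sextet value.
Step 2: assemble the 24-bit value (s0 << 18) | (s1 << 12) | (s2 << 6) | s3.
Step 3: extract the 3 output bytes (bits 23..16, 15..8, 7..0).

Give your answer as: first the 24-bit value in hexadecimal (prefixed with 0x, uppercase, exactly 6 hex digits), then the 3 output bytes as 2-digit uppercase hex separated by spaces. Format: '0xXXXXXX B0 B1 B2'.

Sextets: M=12, 6=58, h=33, L=11
24-bit: (12<<18) | (58<<12) | (33<<6) | 11
      = 0x300000 | 0x03A000 | 0x000840 | 0x00000B
      = 0x33A84B
Bytes: (v>>16)&0xFF=33, (v>>8)&0xFF=A8, v&0xFF=4B

Answer: 0x33A84B 33 A8 4B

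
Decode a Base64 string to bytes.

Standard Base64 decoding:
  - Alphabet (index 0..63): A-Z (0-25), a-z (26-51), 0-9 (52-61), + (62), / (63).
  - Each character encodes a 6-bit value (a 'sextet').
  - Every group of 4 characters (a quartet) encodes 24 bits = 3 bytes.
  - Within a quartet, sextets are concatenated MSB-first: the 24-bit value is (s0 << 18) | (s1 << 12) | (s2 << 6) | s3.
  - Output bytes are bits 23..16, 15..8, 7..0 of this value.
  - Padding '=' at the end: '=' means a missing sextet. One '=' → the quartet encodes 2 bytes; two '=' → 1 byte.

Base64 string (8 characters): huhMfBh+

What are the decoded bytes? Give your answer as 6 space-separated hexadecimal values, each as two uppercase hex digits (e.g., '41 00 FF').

Answer: 86 E8 4C 7C 18 7E

Derivation:
After char 0 ('h'=33): chars_in_quartet=1 acc=0x21 bytes_emitted=0
After char 1 ('u'=46): chars_in_quartet=2 acc=0x86E bytes_emitted=0
After char 2 ('h'=33): chars_in_quartet=3 acc=0x21BA1 bytes_emitted=0
After char 3 ('M'=12): chars_in_quartet=4 acc=0x86E84C -> emit 86 E8 4C, reset; bytes_emitted=3
After char 4 ('f'=31): chars_in_quartet=1 acc=0x1F bytes_emitted=3
After char 5 ('B'=1): chars_in_quartet=2 acc=0x7C1 bytes_emitted=3
After char 6 ('h'=33): chars_in_quartet=3 acc=0x1F061 bytes_emitted=3
After char 7 ('+'=62): chars_in_quartet=4 acc=0x7C187E -> emit 7C 18 7E, reset; bytes_emitted=6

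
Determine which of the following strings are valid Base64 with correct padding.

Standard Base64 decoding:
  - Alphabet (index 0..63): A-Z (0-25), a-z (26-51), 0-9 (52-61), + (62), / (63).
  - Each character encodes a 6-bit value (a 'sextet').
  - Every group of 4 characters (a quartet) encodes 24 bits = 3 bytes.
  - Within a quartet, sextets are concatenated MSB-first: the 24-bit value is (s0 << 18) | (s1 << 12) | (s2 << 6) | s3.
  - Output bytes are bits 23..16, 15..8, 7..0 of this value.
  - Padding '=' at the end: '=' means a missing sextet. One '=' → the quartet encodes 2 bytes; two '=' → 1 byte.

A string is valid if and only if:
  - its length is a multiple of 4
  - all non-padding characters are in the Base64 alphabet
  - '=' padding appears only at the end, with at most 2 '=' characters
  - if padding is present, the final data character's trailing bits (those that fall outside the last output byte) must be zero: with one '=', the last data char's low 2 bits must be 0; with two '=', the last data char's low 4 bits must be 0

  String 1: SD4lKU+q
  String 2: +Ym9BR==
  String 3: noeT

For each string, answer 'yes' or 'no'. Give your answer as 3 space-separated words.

Answer: yes no yes

Derivation:
String 1: 'SD4lKU+q' → valid
String 2: '+Ym9BR==' → invalid (bad trailing bits)
String 3: 'noeT' → valid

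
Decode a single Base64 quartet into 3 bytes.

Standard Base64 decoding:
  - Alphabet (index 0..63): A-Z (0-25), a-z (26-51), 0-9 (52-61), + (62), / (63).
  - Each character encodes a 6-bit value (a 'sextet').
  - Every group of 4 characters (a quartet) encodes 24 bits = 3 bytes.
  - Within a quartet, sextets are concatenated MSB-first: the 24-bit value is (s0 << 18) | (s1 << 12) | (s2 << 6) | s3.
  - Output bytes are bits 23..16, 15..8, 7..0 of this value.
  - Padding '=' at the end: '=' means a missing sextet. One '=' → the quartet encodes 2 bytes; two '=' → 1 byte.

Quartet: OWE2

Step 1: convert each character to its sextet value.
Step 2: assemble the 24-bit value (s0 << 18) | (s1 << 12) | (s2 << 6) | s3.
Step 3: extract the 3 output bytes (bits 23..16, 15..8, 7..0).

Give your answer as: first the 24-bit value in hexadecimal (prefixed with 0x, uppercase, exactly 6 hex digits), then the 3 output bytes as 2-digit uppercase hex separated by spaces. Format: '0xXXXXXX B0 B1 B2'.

Sextets: O=14, W=22, E=4, 2=54
24-bit: (14<<18) | (22<<12) | (4<<6) | 54
      = 0x380000 | 0x016000 | 0x000100 | 0x000036
      = 0x396136
Bytes: (v>>16)&0xFF=39, (v>>8)&0xFF=61, v&0xFF=36

Answer: 0x396136 39 61 36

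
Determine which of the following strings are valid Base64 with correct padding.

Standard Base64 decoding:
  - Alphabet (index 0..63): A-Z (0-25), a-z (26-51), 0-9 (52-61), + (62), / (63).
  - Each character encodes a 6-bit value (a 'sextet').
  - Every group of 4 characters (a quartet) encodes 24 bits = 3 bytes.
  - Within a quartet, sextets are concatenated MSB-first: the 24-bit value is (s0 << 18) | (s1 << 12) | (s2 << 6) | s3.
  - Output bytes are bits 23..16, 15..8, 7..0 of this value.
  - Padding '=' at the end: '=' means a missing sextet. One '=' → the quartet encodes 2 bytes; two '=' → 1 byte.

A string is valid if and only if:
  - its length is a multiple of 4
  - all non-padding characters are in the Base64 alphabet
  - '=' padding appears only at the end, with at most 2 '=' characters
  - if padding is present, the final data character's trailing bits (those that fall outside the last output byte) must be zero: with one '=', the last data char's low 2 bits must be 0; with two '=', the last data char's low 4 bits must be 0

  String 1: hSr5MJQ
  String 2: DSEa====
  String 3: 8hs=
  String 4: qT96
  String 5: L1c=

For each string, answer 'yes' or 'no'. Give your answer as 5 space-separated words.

Answer: no no yes yes yes

Derivation:
String 1: 'hSr5MJQ' → invalid (len=7 not mult of 4)
String 2: 'DSEa====' → invalid (4 pad chars (max 2))
String 3: '8hs=' → valid
String 4: 'qT96' → valid
String 5: 'L1c=' → valid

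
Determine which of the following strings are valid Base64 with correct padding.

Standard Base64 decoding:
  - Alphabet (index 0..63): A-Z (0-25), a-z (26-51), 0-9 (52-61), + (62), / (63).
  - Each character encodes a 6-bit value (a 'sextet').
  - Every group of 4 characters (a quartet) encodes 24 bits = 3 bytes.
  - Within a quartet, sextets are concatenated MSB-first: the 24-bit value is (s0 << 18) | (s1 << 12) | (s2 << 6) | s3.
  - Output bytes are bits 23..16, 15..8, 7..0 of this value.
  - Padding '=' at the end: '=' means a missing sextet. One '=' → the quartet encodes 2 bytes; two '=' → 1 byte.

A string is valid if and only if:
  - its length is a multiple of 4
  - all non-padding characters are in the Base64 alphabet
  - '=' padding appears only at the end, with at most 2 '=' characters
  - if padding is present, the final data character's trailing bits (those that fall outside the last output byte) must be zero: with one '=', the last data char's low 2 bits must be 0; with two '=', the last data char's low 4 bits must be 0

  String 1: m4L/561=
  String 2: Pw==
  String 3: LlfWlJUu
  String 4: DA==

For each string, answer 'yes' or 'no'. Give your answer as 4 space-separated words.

Answer: no yes yes yes

Derivation:
String 1: 'm4L/561=' → invalid (bad trailing bits)
String 2: 'Pw==' → valid
String 3: 'LlfWlJUu' → valid
String 4: 'DA==' → valid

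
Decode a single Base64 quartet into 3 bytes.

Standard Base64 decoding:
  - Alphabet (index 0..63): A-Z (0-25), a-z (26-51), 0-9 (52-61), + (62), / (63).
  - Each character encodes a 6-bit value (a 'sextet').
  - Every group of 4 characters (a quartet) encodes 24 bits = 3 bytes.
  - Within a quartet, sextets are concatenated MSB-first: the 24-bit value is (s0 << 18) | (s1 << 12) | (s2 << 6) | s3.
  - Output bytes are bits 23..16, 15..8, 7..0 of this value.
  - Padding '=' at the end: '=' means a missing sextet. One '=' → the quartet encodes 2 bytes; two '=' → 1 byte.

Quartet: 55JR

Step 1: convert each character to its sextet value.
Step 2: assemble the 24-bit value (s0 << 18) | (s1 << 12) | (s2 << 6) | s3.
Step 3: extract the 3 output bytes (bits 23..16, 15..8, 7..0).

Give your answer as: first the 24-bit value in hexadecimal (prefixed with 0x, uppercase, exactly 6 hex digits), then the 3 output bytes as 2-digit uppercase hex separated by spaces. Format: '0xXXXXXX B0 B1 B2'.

Sextets: 5=57, 5=57, J=9, R=17
24-bit: (57<<18) | (57<<12) | (9<<6) | 17
      = 0xE40000 | 0x039000 | 0x000240 | 0x000011
      = 0xE79251
Bytes: (v>>16)&0xFF=E7, (v>>8)&0xFF=92, v&0xFF=51

Answer: 0xE79251 E7 92 51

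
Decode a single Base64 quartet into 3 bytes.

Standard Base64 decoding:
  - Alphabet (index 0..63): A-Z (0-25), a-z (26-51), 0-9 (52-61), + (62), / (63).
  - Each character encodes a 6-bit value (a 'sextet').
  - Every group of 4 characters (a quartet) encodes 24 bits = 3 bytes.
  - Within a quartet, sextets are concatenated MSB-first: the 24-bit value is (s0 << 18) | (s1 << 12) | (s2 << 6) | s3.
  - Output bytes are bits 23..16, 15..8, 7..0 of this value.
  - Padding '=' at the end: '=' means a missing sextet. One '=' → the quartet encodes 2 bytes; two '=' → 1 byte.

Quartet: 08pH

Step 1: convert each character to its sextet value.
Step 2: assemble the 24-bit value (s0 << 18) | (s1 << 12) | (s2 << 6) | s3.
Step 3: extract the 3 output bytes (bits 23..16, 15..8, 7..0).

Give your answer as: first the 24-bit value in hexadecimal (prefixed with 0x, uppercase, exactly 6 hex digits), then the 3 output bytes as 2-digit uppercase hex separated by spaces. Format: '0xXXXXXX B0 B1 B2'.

Sextets: 0=52, 8=60, p=41, H=7
24-bit: (52<<18) | (60<<12) | (41<<6) | 7
      = 0xD00000 | 0x03C000 | 0x000A40 | 0x000007
      = 0xD3CA47
Bytes: (v>>16)&0xFF=D3, (v>>8)&0xFF=CA, v&0xFF=47

Answer: 0xD3CA47 D3 CA 47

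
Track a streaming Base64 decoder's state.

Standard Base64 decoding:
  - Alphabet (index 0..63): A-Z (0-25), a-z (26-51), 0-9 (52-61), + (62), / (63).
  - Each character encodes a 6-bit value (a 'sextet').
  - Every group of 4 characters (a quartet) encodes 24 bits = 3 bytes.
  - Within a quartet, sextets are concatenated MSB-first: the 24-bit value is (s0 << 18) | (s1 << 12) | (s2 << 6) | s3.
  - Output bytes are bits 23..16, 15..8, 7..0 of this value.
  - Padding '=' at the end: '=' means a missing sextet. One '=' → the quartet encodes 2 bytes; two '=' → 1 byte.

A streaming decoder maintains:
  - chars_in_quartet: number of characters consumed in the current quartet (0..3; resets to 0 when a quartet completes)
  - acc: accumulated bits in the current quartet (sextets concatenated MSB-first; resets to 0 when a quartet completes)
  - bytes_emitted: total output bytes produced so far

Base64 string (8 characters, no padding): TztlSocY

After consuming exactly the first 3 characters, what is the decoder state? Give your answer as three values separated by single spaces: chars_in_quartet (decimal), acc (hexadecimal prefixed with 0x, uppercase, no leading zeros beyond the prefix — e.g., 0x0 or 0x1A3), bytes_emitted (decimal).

Answer: 3 0x13CED 0

Derivation:
After char 0 ('T'=19): chars_in_quartet=1 acc=0x13 bytes_emitted=0
After char 1 ('z'=51): chars_in_quartet=2 acc=0x4F3 bytes_emitted=0
After char 2 ('t'=45): chars_in_quartet=3 acc=0x13CED bytes_emitted=0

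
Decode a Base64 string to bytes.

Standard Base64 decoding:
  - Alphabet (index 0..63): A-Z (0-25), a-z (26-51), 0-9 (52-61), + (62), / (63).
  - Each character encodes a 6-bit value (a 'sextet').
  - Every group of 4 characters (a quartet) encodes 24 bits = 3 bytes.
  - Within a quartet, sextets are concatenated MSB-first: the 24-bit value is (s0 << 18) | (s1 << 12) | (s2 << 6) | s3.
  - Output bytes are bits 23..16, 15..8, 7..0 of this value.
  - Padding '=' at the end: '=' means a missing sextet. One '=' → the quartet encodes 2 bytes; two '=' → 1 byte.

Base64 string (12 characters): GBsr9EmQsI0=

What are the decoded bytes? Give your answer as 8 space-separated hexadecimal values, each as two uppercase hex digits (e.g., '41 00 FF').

Answer: 18 1B 2B F4 49 90 B0 8D

Derivation:
After char 0 ('G'=6): chars_in_quartet=1 acc=0x6 bytes_emitted=0
After char 1 ('B'=1): chars_in_quartet=2 acc=0x181 bytes_emitted=0
After char 2 ('s'=44): chars_in_quartet=3 acc=0x606C bytes_emitted=0
After char 3 ('r'=43): chars_in_quartet=4 acc=0x181B2B -> emit 18 1B 2B, reset; bytes_emitted=3
After char 4 ('9'=61): chars_in_quartet=1 acc=0x3D bytes_emitted=3
After char 5 ('E'=4): chars_in_quartet=2 acc=0xF44 bytes_emitted=3
After char 6 ('m'=38): chars_in_quartet=3 acc=0x3D126 bytes_emitted=3
After char 7 ('Q'=16): chars_in_quartet=4 acc=0xF44990 -> emit F4 49 90, reset; bytes_emitted=6
After char 8 ('s'=44): chars_in_quartet=1 acc=0x2C bytes_emitted=6
After char 9 ('I'=8): chars_in_quartet=2 acc=0xB08 bytes_emitted=6
After char 10 ('0'=52): chars_in_quartet=3 acc=0x2C234 bytes_emitted=6
Padding '=': partial quartet acc=0x2C234 -> emit B0 8D; bytes_emitted=8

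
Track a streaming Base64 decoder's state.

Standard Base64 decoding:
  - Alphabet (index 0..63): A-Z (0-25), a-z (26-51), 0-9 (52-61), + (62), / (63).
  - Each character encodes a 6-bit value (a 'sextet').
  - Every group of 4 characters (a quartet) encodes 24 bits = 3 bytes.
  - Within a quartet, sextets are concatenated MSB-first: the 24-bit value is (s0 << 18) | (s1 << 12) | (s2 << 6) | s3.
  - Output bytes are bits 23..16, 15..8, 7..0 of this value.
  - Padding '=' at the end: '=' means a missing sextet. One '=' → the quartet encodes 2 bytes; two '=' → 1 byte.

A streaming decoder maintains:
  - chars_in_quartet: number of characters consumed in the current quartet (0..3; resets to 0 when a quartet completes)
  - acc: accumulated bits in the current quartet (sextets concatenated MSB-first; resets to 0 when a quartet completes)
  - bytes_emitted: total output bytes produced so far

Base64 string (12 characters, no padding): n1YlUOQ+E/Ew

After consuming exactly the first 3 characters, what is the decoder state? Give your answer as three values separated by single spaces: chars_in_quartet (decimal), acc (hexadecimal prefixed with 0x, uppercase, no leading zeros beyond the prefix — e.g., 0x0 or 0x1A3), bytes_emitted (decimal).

After char 0 ('n'=39): chars_in_quartet=1 acc=0x27 bytes_emitted=0
After char 1 ('1'=53): chars_in_quartet=2 acc=0x9F5 bytes_emitted=0
After char 2 ('Y'=24): chars_in_quartet=3 acc=0x27D58 bytes_emitted=0

Answer: 3 0x27D58 0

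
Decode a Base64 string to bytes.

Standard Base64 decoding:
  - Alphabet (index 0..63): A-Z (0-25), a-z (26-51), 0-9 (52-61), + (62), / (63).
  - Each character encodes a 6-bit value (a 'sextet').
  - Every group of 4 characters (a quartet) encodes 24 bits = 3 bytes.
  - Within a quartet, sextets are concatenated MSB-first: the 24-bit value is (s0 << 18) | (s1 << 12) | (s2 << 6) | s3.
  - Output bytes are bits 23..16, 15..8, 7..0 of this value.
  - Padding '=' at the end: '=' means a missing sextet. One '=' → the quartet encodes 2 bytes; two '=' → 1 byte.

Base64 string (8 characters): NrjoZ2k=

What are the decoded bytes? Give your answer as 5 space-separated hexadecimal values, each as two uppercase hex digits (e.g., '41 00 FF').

Answer: 36 B8 E8 67 69

Derivation:
After char 0 ('N'=13): chars_in_quartet=1 acc=0xD bytes_emitted=0
After char 1 ('r'=43): chars_in_quartet=2 acc=0x36B bytes_emitted=0
After char 2 ('j'=35): chars_in_quartet=3 acc=0xDAE3 bytes_emitted=0
After char 3 ('o'=40): chars_in_quartet=4 acc=0x36B8E8 -> emit 36 B8 E8, reset; bytes_emitted=3
After char 4 ('Z'=25): chars_in_quartet=1 acc=0x19 bytes_emitted=3
After char 5 ('2'=54): chars_in_quartet=2 acc=0x676 bytes_emitted=3
After char 6 ('k'=36): chars_in_quartet=3 acc=0x19DA4 bytes_emitted=3
Padding '=': partial quartet acc=0x19DA4 -> emit 67 69; bytes_emitted=5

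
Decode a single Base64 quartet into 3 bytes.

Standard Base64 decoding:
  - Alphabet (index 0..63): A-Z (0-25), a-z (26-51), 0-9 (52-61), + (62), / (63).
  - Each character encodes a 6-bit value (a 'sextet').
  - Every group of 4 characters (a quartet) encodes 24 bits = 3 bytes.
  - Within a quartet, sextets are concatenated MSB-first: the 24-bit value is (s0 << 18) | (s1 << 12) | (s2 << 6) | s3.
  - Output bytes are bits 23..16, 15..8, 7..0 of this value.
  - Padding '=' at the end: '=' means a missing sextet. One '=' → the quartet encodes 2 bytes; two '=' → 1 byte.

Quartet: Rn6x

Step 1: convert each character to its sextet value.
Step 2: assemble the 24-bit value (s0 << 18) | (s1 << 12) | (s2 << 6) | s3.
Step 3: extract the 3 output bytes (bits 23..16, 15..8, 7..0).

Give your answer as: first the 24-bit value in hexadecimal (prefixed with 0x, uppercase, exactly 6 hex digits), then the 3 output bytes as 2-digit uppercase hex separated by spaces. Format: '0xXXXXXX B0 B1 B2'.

Sextets: R=17, n=39, 6=58, x=49
24-bit: (17<<18) | (39<<12) | (58<<6) | 49
      = 0x440000 | 0x027000 | 0x000E80 | 0x000031
      = 0x467EB1
Bytes: (v>>16)&0xFF=46, (v>>8)&0xFF=7E, v&0xFF=B1

Answer: 0x467EB1 46 7E B1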